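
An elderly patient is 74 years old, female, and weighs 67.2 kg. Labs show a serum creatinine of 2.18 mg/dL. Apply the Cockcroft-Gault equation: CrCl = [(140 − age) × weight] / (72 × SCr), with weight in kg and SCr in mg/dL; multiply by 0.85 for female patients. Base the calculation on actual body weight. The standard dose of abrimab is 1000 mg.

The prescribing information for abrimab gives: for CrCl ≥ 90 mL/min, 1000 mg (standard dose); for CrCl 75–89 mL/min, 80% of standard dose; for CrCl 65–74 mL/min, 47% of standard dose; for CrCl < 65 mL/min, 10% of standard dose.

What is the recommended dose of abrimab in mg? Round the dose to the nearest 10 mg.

100 mg

CrCl = (140 − 74) × 67.2 / (72 × 2.18) × 0.85 = 4435.2 / 156.96 × 0.85 ≈ 24.0 mL/min
CrCl ≈ 24 mL/min → bracket < 65 mL/min.
10% of 1000 mg = 100 mg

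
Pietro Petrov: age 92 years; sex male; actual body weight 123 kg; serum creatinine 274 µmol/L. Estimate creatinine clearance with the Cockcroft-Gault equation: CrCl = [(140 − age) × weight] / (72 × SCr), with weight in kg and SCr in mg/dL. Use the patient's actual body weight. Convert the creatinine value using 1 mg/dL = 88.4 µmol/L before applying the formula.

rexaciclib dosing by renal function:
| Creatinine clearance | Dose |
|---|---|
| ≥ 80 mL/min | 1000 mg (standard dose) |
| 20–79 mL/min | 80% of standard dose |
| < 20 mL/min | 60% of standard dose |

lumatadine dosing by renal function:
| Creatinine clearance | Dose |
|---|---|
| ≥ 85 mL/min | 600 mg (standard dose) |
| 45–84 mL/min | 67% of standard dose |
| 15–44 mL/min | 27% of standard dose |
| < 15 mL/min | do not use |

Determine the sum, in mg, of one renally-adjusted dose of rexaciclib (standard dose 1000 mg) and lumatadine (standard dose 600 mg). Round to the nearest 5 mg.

960 mg

SCr = 274 / 88.4 = 3.1 mg/dL
CrCl = (140 − 92) × 123 / (72 × 3.1) = 5904.0 / 223.20 ≈ 26.5 mL/min
CrCl ≈ 26 mL/min.
rexaciclib: 20–79 mL/min → 80% of 1000 mg = 800 mg.
lumatadine: 15–44 mL/min → 27% of 600 mg = 162 mg.
Total = 800 + 162 = 962 mg.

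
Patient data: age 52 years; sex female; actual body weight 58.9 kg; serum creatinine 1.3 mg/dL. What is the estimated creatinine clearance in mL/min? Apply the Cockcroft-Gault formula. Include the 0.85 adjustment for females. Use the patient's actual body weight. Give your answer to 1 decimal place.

CrCl = (140 − 52) × 58.9 / (72 × 1.3) × 0.85 = 5183.2 / 93.60 × 0.85 ≈ 47.1 mL/min

47.1 mL/min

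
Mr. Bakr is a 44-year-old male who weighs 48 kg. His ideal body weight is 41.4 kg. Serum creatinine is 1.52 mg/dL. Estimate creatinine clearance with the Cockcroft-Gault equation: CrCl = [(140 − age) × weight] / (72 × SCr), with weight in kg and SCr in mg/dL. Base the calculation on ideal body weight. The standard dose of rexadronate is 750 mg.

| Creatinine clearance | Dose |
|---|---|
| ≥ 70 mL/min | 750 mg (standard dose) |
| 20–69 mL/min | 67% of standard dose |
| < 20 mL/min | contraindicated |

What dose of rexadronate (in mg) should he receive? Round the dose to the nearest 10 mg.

500 mg

CrCl = (140 − 44) × 41.4 / (72 × 1.52) = 3974.4 / 109.44 ≈ 36.3 mL/min
CrCl ≈ 36 mL/min → bracket 20–69 mL/min.
67% of 750 mg = 502.5 mg → 500 mg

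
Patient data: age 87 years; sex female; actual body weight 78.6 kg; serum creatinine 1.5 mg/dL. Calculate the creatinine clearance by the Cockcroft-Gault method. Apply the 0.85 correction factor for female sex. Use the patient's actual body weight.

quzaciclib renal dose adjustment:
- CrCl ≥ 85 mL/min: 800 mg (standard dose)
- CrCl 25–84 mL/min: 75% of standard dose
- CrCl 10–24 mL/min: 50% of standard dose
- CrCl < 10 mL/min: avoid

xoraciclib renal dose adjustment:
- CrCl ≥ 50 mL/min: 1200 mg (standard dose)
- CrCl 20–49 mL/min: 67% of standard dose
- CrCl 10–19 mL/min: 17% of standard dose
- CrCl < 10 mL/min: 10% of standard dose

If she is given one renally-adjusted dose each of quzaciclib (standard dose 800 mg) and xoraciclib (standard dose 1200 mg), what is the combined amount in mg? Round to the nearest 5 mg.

CrCl = (140 − 87) × 78.6 / (72 × 1.5) × 0.85 = 4165.8 / 108.00 × 0.85 ≈ 32.8 mL/min
CrCl ≈ 33 mL/min.
quzaciclib: 25–84 mL/min → 75% of 800 mg = 600 mg.
xoraciclib: 20–49 mL/min → 67% of 1200 mg = 804 mg.
Total = 600 + 804 = 1404 mg.

1405 mg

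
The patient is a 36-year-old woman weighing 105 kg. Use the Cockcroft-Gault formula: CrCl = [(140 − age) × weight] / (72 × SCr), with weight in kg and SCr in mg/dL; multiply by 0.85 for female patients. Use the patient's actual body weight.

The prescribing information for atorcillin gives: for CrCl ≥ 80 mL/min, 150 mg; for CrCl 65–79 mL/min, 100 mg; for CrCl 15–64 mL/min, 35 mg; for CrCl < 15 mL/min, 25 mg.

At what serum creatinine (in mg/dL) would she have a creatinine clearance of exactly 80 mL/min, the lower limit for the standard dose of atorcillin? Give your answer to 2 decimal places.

1.61 mg/dL

Standard dose requires CrCl ≥ 80 mL/min.
Set (140 − 36) × 105 × 0.85 / (72 × SCr) = 80
SCr = (140 − 36) × 105 × 0.85 / (72 × 80) = 1.611 mg/dL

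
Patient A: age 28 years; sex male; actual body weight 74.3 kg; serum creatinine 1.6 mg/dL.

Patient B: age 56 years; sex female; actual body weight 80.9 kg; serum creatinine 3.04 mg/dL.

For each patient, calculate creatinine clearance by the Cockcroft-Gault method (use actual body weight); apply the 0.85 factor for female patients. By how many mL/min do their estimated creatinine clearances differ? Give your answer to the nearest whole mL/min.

Patient A: CrCl = (140 − 28) × 74.3 / (72 × 1.6) = 8321.6 / 115.20 ≈ 72.2 mL/min
Patient B: CrCl = (140 − 56) × 80.9 / (72 × 3.04) × 0.85 = 6795.6 / 218.88 × 0.85 ≈ 26.4 mL/min
|72.2 − 26.4| = 45.8 mL/min

46 mL/min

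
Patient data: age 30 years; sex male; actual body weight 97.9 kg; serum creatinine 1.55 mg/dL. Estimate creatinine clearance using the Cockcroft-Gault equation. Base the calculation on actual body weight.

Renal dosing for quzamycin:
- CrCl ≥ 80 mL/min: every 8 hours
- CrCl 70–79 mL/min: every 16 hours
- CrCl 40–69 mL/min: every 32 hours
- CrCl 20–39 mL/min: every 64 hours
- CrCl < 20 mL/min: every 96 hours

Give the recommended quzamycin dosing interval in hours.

every 8 hours

CrCl = (140 − 30) × 97.9 / (72 × 1.55) = 10769.0 / 111.60 ≈ 96.5 mL/min
CrCl ≈ 96 mL/min → bracket ≥ 80 mL/min → every 8 hours.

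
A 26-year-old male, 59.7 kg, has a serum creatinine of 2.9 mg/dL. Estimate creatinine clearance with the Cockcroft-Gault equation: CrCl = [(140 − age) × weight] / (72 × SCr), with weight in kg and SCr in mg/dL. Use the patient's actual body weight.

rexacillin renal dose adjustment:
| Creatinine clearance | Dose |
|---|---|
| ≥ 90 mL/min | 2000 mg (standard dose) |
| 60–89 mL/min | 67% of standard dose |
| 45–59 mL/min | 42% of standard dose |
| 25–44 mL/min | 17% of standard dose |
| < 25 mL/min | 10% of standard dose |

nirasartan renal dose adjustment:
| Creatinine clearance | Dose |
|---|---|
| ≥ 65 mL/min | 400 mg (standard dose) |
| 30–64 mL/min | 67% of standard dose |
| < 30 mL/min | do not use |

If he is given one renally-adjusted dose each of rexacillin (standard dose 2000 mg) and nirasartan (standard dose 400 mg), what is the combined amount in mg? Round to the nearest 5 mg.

CrCl = (140 − 26) × 59.7 / (72 × 2.9) = 6805.8 / 208.80 ≈ 32.6 mL/min
CrCl ≈ 33 mL/min.
rexacillin: 25–44 mL/min → 17% of 2000 mg = 340 mg.
nirasartan: 30–64 mL/min → 67% of 400 mg = 268 mg.
Total = 340 + 268 = 608 mg.

610 mg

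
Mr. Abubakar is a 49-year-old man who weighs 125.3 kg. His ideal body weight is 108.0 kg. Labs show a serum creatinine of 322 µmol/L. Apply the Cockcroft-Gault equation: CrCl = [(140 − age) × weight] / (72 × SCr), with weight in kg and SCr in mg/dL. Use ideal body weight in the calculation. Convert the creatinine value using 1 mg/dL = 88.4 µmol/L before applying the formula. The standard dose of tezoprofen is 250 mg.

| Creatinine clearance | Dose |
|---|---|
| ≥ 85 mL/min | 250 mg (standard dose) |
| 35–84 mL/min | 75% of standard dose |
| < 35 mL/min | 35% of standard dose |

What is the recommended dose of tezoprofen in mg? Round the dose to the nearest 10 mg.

SCr = 322 / 88.4 = 3.643 mg/dL
CrCl = (140 − 49) × 108 / (72 × 3.643) = 9828.0 / 262.30 ≈ 37.5 mL/min
CrCl ≈ 37 mL/min → bracket 35–84 mL/min.
75% of 250 mg = 187.5 mg → 190 mg

190 mg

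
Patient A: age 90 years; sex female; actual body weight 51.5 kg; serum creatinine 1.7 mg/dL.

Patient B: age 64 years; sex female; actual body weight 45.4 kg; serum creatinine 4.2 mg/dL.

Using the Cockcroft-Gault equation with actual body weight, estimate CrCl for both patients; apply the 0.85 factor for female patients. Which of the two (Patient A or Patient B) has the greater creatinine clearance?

Patient A

Patient A: CrCl = (140 − 90) × 51.5 / (72 × 1.7) × 0.85 = 2575.0 / 122.40 × 0.85 ≈ 17.9 mL/min
Patient B: CrCl = (140 − 64) × 45.4 / (72 × 4.2) × 0.85 = 3450.4 / 302.40 × 0.85 ≈ 9.7 mL/min
17.9 vs 9.7 mL/min → Patient A is higher.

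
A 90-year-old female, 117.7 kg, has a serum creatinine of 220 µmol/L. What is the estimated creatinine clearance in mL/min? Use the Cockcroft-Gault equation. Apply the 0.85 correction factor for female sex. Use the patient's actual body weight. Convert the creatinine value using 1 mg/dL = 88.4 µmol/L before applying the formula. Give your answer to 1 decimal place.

27.9 mL/min

SCr = 220 / 88.4 = 2.489 mg/dL
CrCl = (140 − 90) × 117.7 / (72 × 2.489) × 0.85 = 5885.0 / 179.21 × 0.85 ≈ 27.9 mL/min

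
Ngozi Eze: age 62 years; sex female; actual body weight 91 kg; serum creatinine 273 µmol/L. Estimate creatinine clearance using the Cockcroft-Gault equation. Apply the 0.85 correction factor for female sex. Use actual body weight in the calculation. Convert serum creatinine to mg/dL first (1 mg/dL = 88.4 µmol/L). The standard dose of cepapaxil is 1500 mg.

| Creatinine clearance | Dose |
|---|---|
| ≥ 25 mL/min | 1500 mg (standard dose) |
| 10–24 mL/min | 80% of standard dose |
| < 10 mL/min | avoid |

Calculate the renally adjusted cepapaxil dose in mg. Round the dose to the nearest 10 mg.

1500 mg

SCr = 273 / 88.4 = 3.088 mg/dL
CrCl = (140 − 62) × 91 / (72 × 3.088) × 0.85 = 7098.0 / 222.34 × 0.85 ≈ 27.1 mL/min
CrCl ≈ 27 mL/min → bracket ≥ 25 mL/min.
100% of 1500 mg = 1500 mg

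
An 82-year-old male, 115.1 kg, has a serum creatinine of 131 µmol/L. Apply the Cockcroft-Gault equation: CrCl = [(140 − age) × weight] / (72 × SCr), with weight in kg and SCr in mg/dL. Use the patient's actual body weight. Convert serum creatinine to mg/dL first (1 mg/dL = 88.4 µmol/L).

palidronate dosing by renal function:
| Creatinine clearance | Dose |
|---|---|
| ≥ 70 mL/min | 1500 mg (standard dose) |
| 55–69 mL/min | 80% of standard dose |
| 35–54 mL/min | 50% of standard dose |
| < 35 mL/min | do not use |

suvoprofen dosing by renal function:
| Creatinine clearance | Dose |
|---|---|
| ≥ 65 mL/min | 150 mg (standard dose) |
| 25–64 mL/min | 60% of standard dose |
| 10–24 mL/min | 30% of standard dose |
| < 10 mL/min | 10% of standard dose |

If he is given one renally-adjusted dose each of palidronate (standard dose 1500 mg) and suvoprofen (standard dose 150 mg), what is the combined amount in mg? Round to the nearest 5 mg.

SCr = 131 / 88.4 = 1.482 mg/dL
CrCl = (140 − 82) × 115.1 / (72 × 1.482) = 6675.8 / 106.70 ≈ 62.6 mL/min
CrCl ≈ 63 mL/min.
palidronate: 55–69 mL/min → 80% of 1500 mg = 1200 mg.
suvoprofen: 25–64 mL/min → 60% of 150 mg = 90 mg.
Total = 1200 + 90 = 1290 mg.

1290 mg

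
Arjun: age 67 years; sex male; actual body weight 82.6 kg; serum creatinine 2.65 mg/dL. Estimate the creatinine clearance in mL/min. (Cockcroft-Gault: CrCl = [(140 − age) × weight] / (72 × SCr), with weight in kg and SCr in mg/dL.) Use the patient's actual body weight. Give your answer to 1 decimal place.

31.6 mL/min

CrCl = (140 − 67) × 82.6 / (72 × 2.65) = 6029.8 / 190.80 ≈ 31.6 mL/min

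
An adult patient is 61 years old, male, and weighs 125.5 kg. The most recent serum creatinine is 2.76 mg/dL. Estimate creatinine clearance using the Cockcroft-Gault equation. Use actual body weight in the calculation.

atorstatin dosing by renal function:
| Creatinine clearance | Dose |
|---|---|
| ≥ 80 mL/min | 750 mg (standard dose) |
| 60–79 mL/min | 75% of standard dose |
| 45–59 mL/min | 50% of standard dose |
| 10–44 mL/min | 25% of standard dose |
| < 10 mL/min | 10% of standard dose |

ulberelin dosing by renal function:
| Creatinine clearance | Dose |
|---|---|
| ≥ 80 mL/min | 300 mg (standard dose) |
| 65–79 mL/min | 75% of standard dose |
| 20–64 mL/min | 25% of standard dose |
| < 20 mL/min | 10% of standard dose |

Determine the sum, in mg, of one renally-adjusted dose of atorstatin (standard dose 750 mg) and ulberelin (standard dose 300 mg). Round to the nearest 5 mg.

CrCl = (140 − 61) × 125.5 / (72 × 2.76) = 9914.5 / 198.72 ≈ 49.9 mL/min
CrCl ≈ 50 mL/min.
atorstatin: 45–59 mL/min → 50% of 750 mg = 375 mg.
ulberelin: 20–64 mL/min → 25% of 300 mg = 75 mg.
Total = 375 + 75 = 450 mg.

450 mg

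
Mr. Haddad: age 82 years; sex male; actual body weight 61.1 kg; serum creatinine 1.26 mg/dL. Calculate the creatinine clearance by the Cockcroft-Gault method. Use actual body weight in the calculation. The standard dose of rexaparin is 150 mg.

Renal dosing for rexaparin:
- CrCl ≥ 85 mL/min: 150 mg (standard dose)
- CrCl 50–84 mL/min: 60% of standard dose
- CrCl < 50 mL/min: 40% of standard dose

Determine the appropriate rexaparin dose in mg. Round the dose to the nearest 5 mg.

60 mg

CrCl = (140 − 82) × 61.1 / (72 × 1.26) = 3543.8 / 90.72 ≈ 39.1 mL/min
CrCl ≈ 39 mL/min → bracket < 50 mL/min.
40% of 150 mg = 60 mg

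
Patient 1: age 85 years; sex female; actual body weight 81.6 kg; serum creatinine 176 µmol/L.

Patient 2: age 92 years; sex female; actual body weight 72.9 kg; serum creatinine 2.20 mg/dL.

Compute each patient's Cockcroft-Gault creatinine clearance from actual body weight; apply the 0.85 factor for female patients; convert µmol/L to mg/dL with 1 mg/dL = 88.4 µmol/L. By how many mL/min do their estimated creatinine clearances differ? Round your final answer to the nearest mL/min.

8 mL/min

Patient 1: SCr = 176 / 88.4 = 1.991 mg/dL
Patient 1: CrCl = (140 − 85) × 81.6 / (72 × 1.991) × 0.85 = 4488.0 / 143.35 × 0.85 ≈ 26.6 mL/min
Patient 2: CrCl = (140 − 92) × 72.9 / (72 × 2.2) × 0.85 = 3499.2 / 158.40 × 0.85 ≈ 18.8 mL/min
|26.6 − 18.8| = 7.8 mL/min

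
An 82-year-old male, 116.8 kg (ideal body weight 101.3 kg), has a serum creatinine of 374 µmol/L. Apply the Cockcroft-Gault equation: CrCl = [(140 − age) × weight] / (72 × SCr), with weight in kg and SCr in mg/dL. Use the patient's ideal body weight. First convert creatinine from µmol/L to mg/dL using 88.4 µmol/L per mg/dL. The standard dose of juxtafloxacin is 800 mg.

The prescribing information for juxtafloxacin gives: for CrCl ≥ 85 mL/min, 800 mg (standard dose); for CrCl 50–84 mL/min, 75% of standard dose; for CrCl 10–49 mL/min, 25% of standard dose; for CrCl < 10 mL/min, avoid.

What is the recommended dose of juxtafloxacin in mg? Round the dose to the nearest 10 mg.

SCr = 374 / 88.4 = 4.231 mg/dL
CrCl = (140 − 82) × 101.3 / (72 × 4.231) = 5875.4 / 304.63 ≈ 19.3 mL/min
CrCl ≈ 19 mL/min → bracket 10–49 mL/min.
25% of 800 mg = 200 mg

200 mg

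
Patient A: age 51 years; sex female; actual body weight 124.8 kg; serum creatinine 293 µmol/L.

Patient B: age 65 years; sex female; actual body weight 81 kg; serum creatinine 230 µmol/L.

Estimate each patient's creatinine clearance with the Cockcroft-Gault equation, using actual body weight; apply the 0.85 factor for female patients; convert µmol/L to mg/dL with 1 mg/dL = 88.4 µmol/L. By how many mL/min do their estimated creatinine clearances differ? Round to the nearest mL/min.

12 mL/min

Patient A: SCr = 293 / 88.4 = 3.314 mg/dL
Patient A: CrCl = (140 − 51) × 124.8 / (72 × 3.314) × 0.85 = 11107.2 / 238.61 × 0.85 ≈ 39.6 mL/min
Patient B: SCr = 230 / 88.4 = 2.602 mg/dL
Patient B: CrCl = (140 − 65) × 81 / (72 × 2.602) × 0.85 = 6075.0 / 187.34 × 0.85 ≈ 27.6 mL/min
|39.6 − 27.6| = 12.0 mL/min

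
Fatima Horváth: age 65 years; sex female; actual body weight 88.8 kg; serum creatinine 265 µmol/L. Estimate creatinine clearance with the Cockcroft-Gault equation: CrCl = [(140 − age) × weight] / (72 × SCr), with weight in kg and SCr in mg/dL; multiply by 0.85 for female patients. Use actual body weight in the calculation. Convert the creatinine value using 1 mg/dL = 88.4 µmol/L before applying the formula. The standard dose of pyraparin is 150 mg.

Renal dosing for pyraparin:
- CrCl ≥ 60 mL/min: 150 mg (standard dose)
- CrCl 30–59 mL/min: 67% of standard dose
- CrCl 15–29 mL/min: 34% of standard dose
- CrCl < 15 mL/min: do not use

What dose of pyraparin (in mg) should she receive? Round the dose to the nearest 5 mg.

SCr = 265 / 88.4 = 2.998 mg/dL
CrCl = (140 − 65) × 88.8 / (72 × 2.998) × 0.85 = 6660.0 / 215.86 × 0.85 ≈ 26.2 mL/min
CrCl ≈ 26 mL/min → bracket 15–29 mL/min.
34% of 150 mg = 51 mg → 50 mg

50 mg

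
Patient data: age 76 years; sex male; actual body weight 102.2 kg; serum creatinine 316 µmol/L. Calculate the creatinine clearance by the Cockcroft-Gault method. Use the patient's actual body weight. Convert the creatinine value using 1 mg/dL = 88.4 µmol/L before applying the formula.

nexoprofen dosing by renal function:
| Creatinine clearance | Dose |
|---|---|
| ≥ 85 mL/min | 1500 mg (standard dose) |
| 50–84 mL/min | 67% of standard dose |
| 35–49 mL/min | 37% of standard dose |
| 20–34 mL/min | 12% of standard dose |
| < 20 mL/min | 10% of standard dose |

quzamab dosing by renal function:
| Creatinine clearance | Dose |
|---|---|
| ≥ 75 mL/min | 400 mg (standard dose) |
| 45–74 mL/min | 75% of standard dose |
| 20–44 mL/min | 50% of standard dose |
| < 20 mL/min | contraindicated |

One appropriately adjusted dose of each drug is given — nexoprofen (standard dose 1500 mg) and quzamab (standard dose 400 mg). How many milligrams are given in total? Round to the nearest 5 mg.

380 mg

SCr = 316 / 88.4 = 3.575 mg/dL
CrCl = (140 − 76) × 102.2 / (72 × 3.575) = 6540.8 / 257.40 ≈ 25.4 mL/min
CrCl ≈ 25 mL/min.
nexoprofen: 20–34 mL/min → 12% of 1500 mg = 180 mg.
quzamab: 20–44 mL/min → 50% of 400 mg = 200 mg.
Total = 180 + 200 = 380 mg.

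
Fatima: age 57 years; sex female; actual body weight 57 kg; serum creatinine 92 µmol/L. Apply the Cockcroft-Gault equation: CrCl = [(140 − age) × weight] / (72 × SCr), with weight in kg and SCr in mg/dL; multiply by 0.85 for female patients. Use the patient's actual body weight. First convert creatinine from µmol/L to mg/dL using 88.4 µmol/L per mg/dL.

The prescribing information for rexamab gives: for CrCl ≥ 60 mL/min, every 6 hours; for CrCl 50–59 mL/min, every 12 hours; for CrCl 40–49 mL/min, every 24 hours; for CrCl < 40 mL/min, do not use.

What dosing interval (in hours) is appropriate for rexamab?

SCr = 92 / 88.4 = 1.041 mg/dL
CrCl = (140 − 57) × 57 / (72 × 1.041) × 0.85 = 4731.0 / 74.95 × 0.85 ≈ 53.7 mL/min
CrCl ≈ 54 mL/min → bracket 50–59 mL/min → every 12 hours.

every 12 hours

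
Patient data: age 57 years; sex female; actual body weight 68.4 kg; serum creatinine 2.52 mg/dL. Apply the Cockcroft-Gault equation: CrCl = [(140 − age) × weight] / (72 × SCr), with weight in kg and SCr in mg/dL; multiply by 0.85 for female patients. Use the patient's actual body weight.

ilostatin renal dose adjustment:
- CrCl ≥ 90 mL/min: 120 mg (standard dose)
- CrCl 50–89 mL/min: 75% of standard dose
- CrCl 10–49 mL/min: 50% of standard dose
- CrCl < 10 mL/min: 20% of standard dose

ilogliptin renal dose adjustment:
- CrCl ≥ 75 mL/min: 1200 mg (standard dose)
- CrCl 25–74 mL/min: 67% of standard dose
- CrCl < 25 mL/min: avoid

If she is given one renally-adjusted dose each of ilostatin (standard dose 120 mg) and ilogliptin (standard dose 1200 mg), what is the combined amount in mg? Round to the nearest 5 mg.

865 mg

CrCl = (140 − 57) × 68.4 / (72 × 2.52) × 0.85 = 5677.2 / 181.44 × 0.85 ≈ 26.6 mL/min
CrCl ≈ 27 mL/min.
ilostatin: 10–49 mL/min → 50% of 120 mg = 60 mg.
ilogliptin: 25–74 mL/min → 67% of 1200 mg = 804 mg.
Total = 60 + 804 = 864 mg.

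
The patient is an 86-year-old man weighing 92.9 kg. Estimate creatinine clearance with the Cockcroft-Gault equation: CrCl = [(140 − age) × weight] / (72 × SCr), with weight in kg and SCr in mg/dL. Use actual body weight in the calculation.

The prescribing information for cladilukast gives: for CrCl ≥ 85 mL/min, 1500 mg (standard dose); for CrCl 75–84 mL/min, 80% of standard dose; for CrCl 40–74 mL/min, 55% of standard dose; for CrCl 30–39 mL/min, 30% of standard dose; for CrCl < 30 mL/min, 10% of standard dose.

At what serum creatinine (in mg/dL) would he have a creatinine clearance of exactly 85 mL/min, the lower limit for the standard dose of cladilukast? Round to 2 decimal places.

0.82 mg/dL

Standard dose requires CrCl ≥ 85 mL/min.
Set (140 − 86) × 92.9 / (72 × SCr) = 85
SCr = (140 − 86) × 92.9 / (72 × 85) = 0.820 mg/dL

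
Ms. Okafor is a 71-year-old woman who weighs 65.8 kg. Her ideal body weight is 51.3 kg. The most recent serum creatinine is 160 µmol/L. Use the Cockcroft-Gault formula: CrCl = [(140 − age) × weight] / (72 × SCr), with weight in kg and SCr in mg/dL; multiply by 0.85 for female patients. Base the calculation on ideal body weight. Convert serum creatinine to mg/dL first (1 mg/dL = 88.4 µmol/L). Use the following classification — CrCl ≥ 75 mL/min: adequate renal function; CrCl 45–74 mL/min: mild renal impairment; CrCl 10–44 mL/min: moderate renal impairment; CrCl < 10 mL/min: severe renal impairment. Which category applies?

SCr = 160 / 88.4 = 1.81 mg/dL
CrCl = (140 − 71) × 51.3 / (72 × 1.81) × 0.85 = 3539.7 / 130.32 × 0.85 ≈ 23.1 mL/min
23 mL/min falls in the 'moderate renal impairment' range.

moderate renal impairment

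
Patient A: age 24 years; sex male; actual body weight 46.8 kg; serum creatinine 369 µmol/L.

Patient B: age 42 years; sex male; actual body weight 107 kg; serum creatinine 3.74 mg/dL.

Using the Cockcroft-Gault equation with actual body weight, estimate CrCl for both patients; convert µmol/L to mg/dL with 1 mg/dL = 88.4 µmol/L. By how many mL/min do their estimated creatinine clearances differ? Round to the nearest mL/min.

21 mL/min

Patient A: SCr = 369 / 88.4 = 4.174 mg/dL
Patient A: CrCl = (140 − 24) × 46.8 / (72 × 4.174) = 5428.8 / 300.53 ≈ 18.1 mL/min
Patient B: CrCl = (140 − 42) × 107 / (72 × 3.74) = 10486.0 / 269.28 ≈ 38.9 mL/min
|18.1 − 38.9| = 20.8 mL/min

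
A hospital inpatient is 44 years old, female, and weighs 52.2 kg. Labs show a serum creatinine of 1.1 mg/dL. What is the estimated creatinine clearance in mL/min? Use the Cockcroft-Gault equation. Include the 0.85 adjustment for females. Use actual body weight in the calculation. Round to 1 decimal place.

CrCl = (140 − 44) × 52.2 / (72 × 1.1) × 0.85 = 5011.2 / 79.20 × 0.85 ≈ 53.8 mL/min

53.8 mL/min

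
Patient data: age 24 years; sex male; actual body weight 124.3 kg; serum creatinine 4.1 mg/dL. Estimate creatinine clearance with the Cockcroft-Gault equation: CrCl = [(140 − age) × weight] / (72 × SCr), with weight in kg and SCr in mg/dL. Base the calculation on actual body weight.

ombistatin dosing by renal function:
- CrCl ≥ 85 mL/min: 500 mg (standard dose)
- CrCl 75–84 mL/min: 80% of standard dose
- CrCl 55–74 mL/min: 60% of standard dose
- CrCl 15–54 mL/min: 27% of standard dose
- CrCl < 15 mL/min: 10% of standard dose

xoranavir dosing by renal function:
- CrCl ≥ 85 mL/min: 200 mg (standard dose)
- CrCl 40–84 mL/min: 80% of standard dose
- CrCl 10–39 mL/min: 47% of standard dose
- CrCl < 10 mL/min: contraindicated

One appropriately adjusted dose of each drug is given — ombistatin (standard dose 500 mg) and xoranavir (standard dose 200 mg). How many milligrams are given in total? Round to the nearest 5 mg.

CrCl = (140 − 24) × 124.3 / (72 × 4.1) = 14418.8 / 295.20 ≈ 48.8 mL/min
CrCl ≈ 49 mL/min.
ombistatin: 15–54 mL/min → 27% of 500 mg = 135 mg.
xoranavir: 40–84 mL/min → 80% of 200 mg = 160 mg.
Total = 135 + 160 = 295 mg.

295 mg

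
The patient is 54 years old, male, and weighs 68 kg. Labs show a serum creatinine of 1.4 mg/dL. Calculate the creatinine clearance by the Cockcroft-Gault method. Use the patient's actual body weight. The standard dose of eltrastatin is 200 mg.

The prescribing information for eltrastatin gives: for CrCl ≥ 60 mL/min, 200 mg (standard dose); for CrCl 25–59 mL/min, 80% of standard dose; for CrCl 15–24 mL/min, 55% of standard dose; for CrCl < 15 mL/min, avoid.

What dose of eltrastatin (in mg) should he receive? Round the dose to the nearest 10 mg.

160 mg

CrCl = (140 − 54) × 68 / (72 × 1.4) = 5848.0 / 100.80 ≈ 58.0 mL/min
CrCl ≈ 58 mL/min → bracket 25–59 mL/min.
80% of 200 mg = 160 mg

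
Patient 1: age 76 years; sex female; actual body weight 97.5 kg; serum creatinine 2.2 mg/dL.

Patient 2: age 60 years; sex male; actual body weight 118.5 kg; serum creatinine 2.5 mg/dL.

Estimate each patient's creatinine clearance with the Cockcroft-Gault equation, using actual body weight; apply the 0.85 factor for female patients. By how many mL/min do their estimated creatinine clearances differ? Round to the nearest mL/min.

Patient 1: CrCl = (140 − 76) × 97.5 / (72 × 2.2) × 0.85 = 6240.0 / 158.40 × 0.85 ≈ 33.5 mL/min
Patient 2: CrCl = (140 − 60) × 118.5 / (72 × 2.5) = 9480.0 / 180.00 ≈ 52.7 mL/min
|33.5 − 52.7| = 19.2 mL/min

19 mL/min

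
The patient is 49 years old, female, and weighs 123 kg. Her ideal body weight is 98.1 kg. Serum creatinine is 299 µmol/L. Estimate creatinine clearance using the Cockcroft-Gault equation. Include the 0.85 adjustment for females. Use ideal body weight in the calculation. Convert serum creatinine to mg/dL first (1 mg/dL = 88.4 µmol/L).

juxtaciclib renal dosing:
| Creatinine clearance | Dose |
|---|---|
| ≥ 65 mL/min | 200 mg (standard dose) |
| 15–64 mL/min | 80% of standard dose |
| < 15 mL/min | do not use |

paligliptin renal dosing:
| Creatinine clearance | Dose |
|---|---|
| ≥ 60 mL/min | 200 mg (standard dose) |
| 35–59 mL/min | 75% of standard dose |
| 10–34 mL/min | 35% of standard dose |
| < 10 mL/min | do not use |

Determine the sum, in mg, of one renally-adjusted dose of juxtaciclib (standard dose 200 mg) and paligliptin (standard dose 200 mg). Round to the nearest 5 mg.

SCr = 299 / 88.4 = 3.382 mg/dL
CrCl = (140 − 49) × 98.1 / (72 × 3.382) × 0.85 = 8927.1 / 243.50 × 0.85 ≈ 31.2 mL/min
CrCl ≈ 31 mL/min.
juxtaciclib: 15–64 mL/min → 80% of 200 mg = 160 mg.
paligliptin: 10–34 mL/min → 35% of 200 mg = 70 mg.
Total = 160 + 70 = 230 mg.

230 mg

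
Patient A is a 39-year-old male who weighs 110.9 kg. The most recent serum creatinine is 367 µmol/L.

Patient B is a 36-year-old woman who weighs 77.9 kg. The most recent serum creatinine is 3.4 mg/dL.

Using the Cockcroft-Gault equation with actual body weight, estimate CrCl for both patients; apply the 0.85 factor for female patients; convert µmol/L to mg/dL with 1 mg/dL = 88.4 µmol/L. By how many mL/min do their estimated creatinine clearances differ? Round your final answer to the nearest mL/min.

Patient A: SCr = 367 / 88.4 = 4.152 mg/dL
Patient A: CrCl = (140 − 39) × 110.9 / (72 × 4.152) = 11200.9 / 298.94 ≈ 37.5 mL/min
Patient B: CrCl = (140 − 36) × 77.9 / (72 × 3.4) × 0.85 = 8101.6 / 244.80 × 0.85 ≈ 28.1 mL/min
|37.5 − 28.1| = 9.4 mL/min

9 mL/min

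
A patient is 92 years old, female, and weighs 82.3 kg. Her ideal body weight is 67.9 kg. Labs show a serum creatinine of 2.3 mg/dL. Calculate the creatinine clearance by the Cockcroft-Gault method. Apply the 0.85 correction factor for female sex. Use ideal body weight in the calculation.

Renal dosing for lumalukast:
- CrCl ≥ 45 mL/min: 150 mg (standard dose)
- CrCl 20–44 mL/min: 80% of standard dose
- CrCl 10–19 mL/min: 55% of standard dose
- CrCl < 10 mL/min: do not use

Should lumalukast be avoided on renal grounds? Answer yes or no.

no

CrCl = (140 − 92) × 67.9 / (72 × 2.3) × 0.85 = 3259.2 / 165.60 × 0.85 ≈ 16.7 mL/min
CrCl ≈ 17 mL/min, which is ≥ 10 mL/min.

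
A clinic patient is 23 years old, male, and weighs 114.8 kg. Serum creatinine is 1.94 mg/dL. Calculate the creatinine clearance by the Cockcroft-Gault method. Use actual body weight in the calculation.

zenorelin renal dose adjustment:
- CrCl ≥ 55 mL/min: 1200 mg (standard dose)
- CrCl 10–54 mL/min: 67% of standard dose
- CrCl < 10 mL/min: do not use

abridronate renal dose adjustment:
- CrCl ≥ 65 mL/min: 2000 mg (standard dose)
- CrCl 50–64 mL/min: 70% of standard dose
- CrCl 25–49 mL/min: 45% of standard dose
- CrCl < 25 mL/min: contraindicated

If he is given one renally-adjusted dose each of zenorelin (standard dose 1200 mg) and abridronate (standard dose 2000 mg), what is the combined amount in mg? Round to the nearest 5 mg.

3200 mg

CrCl = (140 − 23) × 114.8 / (72 × 1.94) = 13431.6 / 139.68 ≈ 96.2 mL/min
CrCl ≈ 96 mL/min.
zenorelin: ≥ 55 mL/min → 100% of 1200 mg = 1200 mg.
abridronate: ≥ 65 mL/min → 100% of 2000 mg = 2000 mg.
Total = 1200 + 2000 = 3200 mg.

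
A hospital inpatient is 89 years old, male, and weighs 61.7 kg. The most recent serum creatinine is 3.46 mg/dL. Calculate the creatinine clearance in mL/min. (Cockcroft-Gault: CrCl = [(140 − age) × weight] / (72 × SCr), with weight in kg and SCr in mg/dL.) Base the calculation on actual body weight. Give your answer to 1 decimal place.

CrCl = (140 − 89) × 61.7 / (72 × 3.46) = 3146.7 / 249.12 ≈ 12.6 mL/min

12.6 mL/min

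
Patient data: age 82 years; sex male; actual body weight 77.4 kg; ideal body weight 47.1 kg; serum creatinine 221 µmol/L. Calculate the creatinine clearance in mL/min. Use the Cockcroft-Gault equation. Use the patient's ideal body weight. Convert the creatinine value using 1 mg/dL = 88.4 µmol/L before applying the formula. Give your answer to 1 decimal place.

15.2 mL/min

SCr = 221 / 88.4 = 2.5 mg/dL
CrCl = (140 − 82) × 47.1 / (72 × 2.5) = 2731.8 / 180.00 ≈ 15.2 mL/min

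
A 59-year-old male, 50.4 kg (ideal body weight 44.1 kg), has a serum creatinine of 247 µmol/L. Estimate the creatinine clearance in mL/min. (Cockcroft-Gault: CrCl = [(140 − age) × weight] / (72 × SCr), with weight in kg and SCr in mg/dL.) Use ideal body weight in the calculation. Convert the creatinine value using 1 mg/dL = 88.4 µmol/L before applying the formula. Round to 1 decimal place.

17.8 mL/min

SCr = 247 / 88.4 = 2.794 mg/dL
CrCl = (140 − 59) × 44.1 / (72 × 2.794) = 3572.1 / 201.17 ≈ 17.8 mL/min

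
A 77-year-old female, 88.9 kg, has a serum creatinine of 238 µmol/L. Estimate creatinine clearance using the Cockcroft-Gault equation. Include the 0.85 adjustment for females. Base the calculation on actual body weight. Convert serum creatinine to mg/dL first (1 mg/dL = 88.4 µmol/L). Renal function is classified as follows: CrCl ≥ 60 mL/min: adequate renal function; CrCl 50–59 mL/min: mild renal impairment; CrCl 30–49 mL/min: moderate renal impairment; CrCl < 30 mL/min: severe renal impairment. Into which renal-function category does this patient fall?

severe renal impairment

SCr = 238 / 88.4 = 2.692 mg/dL
CrCl = (140 − 77) × 88.9 / (72 × 2.692) × 0.85 = 5600.7 / 193.82 × 0.85 ≈ 24.6 mL/min
25 mL/min falls in the 'severe renal impairment' range.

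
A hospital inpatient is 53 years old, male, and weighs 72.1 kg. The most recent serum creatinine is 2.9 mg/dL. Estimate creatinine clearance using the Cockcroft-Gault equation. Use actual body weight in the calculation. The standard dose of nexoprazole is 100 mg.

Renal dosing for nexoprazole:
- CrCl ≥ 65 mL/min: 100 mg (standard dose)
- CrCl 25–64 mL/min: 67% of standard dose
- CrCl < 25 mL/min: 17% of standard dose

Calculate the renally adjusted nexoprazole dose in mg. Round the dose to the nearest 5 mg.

65 mg

CrCl = (140 − 53) × 72.1 / (72 × 2.9) = 6272.7 / 208.80 ≈ 30.0 mL/min
CrCl ≈ 30 mL/min → bracket 25–64 mL/min.
67% of 100 mg = 67 mg → 65 mg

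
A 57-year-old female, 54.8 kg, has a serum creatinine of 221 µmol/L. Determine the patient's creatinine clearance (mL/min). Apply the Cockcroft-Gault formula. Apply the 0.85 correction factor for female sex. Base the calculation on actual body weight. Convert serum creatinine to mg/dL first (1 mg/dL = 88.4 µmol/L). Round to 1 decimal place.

SCr = 221 / 88.4 = 2.5 mg/dL
CrCl = (140 − 57) × 54.8 / (72 × 2.5) × 0.85 = 4548.4 / 180.00 × 0.85 ≈ 21.5 mL/min

21.5 mL/min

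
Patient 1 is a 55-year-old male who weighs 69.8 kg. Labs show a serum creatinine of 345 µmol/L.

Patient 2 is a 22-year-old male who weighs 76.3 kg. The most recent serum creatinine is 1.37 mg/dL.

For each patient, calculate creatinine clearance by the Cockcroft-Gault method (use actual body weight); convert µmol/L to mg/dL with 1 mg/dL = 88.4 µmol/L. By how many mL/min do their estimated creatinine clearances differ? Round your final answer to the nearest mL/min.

70 mL/min

Patient 1: SCr = 345 / 88.4 = 3.903 mg/dL
Patient 1: CrCl = (140 − 55) × 69.8 / (72 × 3.903) = 5933.0 / 281.02 ≈ 21.1 mL/min
Patient 2: CrCl = (140 − 22) × 76.3 / (72 × 1.37) = 9003.4 / 98.64 ≈ 91.3 mL/min
|21.1 − 91.3| = 70.2 mL/min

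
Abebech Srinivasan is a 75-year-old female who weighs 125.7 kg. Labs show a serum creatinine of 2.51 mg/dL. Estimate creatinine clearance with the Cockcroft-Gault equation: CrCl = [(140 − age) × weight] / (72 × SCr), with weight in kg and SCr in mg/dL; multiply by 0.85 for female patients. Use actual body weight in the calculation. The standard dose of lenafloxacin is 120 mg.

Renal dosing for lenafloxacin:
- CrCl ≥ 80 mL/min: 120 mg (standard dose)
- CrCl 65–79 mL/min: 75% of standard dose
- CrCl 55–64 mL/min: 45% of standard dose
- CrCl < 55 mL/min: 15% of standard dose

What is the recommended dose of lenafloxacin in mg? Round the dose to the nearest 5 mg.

20 mg

CrCl = (140 − 75) × 125.7 / (72 × 2.51) × 0.85 = 8170.5 / 180.72 × 0.85 ≈ 38.4 mL/min
CrCl ≈ 38 mL/min → bracket < 55 mL/min.
15% of 120 mg = 18 mg → 20 mg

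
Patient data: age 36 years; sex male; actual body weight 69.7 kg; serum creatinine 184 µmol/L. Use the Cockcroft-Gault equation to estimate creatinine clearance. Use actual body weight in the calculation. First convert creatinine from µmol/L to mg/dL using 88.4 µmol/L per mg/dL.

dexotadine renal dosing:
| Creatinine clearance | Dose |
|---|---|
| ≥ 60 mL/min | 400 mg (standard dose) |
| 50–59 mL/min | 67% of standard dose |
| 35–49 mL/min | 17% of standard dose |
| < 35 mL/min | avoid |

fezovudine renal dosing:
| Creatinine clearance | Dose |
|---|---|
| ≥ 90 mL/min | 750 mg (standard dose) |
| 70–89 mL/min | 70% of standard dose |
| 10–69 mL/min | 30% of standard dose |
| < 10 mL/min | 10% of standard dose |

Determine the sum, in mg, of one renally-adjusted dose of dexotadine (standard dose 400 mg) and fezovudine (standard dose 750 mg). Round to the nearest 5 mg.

295 mg

SCr = 184 / 88.4 = 2.081 mg/dL
CrCl = (140 − 36) × 69.7 / (72 × 2.081) = 7248.8 / 149.83 ≈ 48.4 mL/min
CrCl ≈ 48 mL/min.
dexotadine: 35–49 mL/min → 17% of 400 mg = 68 mg.
fezovudine: 10–69 mL/min → 30% of 750 mg = 225 mg.
Total = 68 + 225 = 293 mg.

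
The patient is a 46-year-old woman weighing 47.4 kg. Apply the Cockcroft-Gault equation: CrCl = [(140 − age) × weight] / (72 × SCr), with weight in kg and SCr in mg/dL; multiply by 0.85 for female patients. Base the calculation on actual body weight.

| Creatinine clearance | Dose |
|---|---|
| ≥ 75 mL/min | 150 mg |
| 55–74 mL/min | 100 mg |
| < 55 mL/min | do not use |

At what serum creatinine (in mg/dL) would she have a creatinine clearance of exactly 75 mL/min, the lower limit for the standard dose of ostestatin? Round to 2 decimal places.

Standard dose requires CrCl ≥ 75 mL/min.
Set (140 − 46) × 47.4 × 0.85 / (72 × SCr) = 75
SCr = (140 − 46) × 47.4 × 0.85 / (72 × 75) = 0.701 mg/dL

0.70 mg/dL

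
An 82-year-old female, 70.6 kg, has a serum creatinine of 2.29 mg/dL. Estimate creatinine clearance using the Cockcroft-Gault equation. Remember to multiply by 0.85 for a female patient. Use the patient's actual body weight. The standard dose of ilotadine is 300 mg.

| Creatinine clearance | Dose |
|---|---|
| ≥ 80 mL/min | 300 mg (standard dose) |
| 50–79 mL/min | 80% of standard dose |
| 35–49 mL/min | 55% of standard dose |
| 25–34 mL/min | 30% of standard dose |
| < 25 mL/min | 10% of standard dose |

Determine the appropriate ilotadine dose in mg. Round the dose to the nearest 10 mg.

30 mg

CrCl = (140 − 82) × 70.6 / (72 × 2.29) × 0.85 = 4094.8 / 164.88 × 0.85 ≈ 21.1 mL/min
CrCl ≈ 21 mL/min → bracket < 25 mL/min.
10% of 300 mg = 30 mg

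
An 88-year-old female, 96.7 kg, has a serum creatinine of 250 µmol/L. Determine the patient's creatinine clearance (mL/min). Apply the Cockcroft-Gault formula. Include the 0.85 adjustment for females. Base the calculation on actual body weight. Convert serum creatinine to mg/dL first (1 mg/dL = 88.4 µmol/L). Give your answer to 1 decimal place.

21.0 mL/min

SCr = 250 / 88.4 = 2.828 mg/dL
CrCl = (140 − 88) × 96.7 / (72 × 2.828) × 0.85 = 5028.4 / 203.62 × 0.85 ≈ 21.0 mL/min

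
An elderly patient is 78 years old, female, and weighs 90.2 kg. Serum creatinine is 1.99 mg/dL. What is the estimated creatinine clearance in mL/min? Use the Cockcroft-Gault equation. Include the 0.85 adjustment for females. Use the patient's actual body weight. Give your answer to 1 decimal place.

33.2 mL/min

CrCl = (140 − 78) × 90.2 / (72 × 1.99) × 0.85 = 5592.4 / 143.28 × 0.85 ≈ 33.2 mL/min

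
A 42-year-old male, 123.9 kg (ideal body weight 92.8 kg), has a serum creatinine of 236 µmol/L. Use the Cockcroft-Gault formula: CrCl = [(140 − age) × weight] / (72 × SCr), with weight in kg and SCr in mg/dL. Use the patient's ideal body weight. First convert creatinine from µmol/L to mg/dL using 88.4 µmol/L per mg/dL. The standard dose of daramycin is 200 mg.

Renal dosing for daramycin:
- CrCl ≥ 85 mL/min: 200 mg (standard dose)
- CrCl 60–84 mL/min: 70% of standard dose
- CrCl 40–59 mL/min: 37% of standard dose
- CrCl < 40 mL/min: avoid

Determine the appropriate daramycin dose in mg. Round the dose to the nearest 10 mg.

70 mg

SCr = 236 / 88.4 = 2.67 mg/dL
CrCl = (140 − 42) × 92.8 / (72 × 2.67) = 9094.4 / 192.24 ≈ 47.3 mL/min
CrCl ≈ 47 mL/min → bracket 40–59 mL/min.
37% of 200 mg = 74 mg → 70 mg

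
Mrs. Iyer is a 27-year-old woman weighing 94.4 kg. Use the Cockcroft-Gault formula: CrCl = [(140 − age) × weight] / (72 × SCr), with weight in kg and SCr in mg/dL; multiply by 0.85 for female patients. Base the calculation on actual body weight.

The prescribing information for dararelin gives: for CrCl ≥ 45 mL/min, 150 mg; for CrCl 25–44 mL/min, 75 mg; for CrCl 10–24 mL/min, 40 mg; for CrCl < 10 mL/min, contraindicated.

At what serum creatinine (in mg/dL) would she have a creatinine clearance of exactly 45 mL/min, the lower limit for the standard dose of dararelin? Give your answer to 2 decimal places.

2.80 mg/dL

Standard dose requires CrCl ≥ 45 mL/min.
Set (140 − 27) × 94.4 × 0.85 / (72 × SCr) = 45
SCr = (140 − 27) × 94.4 × 0.85 / (72 × 45) = 2.798 mg/dL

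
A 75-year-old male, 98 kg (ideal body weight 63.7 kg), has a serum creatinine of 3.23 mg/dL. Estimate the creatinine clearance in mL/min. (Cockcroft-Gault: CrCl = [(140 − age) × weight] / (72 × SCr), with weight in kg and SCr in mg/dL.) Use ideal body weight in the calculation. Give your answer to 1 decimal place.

17.8 mL/min

CrCl = (140 − 75) × 63.7 / (72 × 3.23) = 4140.5 / 232.56 ≈ 17.8 mL/min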